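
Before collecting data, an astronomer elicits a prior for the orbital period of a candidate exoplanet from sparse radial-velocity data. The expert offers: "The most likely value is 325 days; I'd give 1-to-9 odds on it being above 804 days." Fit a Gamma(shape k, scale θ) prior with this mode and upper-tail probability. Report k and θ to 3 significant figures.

Gamma(k,θ) with k>1 has mode (k−1)θ, so θ = 325/(k−1).
Need P(X < 804) = 0.9 with θ tied to k this way. Start at k = 2, θ = 325: P(X<804) ≈ 0.707.
Too low — raise k to concentrate. Iterating converges to k ≈ 3.34.
Then θ = 325/(3.34−1) ≈ 139.

k ≈ 3.34, θ ≈ 139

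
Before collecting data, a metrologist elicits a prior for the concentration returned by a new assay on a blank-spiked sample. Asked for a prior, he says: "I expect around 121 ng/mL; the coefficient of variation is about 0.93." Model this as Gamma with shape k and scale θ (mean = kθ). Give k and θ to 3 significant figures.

k ≈ 1.16, θ ≈ 105

For Gamma(k, scale θ): mean = kθ, variance = kθ², so CV = 1/√k.
CV = 0.93, hence k = 1/CV² = 1.16.
Then θ = mean/k = 121/1.16 = 105.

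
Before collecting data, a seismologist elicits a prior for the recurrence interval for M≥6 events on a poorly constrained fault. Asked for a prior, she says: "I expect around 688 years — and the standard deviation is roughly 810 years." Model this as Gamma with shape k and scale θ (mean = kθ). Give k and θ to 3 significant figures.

k ≈ 0.721, θ ≈ 954

For Gamma(k, scale θ): mean = kθ, variance = kθ², so CV = 1/√k.
CV = SD/mean = 810/688 = 1.177, hence k = 1/CV² = 0.721.
Then θ = mean/k = 688/0.721 = 954.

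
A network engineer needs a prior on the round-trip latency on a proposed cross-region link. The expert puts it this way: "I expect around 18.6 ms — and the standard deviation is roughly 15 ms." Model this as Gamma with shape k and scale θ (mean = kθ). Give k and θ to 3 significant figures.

For Gamma(k, scale θ): mean = kθ, variance = kθ², so CV = 1/√k.
CV = SD/mean = 15/18.6 = 0.8065, hence k = 1/CV² = 1.54.
Then θ = mean/k = 18.6/1.54 = 12.1.

k ≈ 1.54, θ ≈ 12.1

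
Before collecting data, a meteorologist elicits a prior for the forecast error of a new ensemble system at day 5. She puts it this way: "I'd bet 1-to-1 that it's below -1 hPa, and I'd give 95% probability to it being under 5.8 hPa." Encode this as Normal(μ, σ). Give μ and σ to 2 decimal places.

The p-quantile of Normal(μ,σ) is μ + z_p·σ, with z_{0.5} = 0 and z_{0.95} = 1.645.
Eliminate σ: μ = (z₂·x₁ − z₁·x₂)/(z₂ − z₁) = (1.645·-1 − (0)·5.8)/1.645 = -1.00.
Then σ = (x₂ − x₁)/(z₂ − z₁) = (5.8 − -1)/1.645 = 4.13.

μ = -1.00, σ = 4.13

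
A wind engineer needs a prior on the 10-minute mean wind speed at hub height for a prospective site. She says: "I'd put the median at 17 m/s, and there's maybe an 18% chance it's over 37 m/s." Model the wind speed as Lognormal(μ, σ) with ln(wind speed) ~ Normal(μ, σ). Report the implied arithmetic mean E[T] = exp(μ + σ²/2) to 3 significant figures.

If T ~ Lognormal(μ,σ) then ln T ~ Normal(μ,σ), so the p-quantile of ln T is μ + z_p·σ.
ln(17) = 2.833 and ln(37) = 3.611; z_{0.5} = 0, z_{0.82} = 0.9154.
σ = (3.611 − 2.833)/(0.9154 − (0)) = 0.850.
μ = 2.833 − (0)·0.850 = 2.833.
E[T] = exp(μ + σ²/2) = exp(2.833 + 0.3609) = 24.4 m/s.

E[T] ≈ 24.4 m/s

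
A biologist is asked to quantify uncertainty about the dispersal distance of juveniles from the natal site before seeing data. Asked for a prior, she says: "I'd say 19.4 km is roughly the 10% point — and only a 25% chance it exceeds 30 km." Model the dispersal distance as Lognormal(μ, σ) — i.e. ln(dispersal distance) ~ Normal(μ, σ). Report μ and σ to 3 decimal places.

If T ~ Lognormal(μ,σ) then ln T ~ Normal(μ,σ), so the p-quantile of ln T is μ + z_p·σ.
ln(19.4) = 2.965 and ln(30) = 3.401; z_{0.1} = -1.282, z_{0.75} = 0.6745.
σ = (3.401 − 2.965)/(0.6745 − (-1.282)) = 0.223.
μ = 2.965 − (-1.282)·0.223 = 3.251.

μ ≈ 3.251, σ ≈ 0.223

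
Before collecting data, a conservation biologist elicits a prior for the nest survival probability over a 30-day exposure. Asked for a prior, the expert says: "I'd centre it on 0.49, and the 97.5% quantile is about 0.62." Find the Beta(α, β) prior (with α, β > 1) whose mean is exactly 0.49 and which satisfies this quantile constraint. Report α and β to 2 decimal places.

With mean 0.49 fixed, write α = 0.49s, β = 0.51s where s = α+β.
Need P(θ < 0.62) = 0.975 under Beta(0.49s, 0.51s). Normal approximation: (q−m)/√(m(1−m)/s) ≈ z_{0.975} = 1.96, so s ≈ 0.49·0.51·(1.96)²/(0.62−0.49)² = 56.8.
At s = 56.8: P(θ<0.62) ≈ 0.976. Adjusting to match 0.975 gives s ≈ 55.65.
So α = 0.49·55.65 ≈ 27.27, β = 0.51·55.65 ≈ 28.38.

α ≈ 27.27, β ≈ 28.38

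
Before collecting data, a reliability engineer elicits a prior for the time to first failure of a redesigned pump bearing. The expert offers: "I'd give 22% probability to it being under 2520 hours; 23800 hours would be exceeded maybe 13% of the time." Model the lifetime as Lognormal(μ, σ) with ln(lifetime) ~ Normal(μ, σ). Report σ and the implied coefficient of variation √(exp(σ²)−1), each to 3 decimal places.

If T ~ Lognormal(μ,σ) then ln T ~ Normal(μ,σ), so the p-quantile of ln T is μ + z_p·σ.
ln(2520) = 7.832 and ln(23800) = 10.08; z_{0.22} = -0.7722, z_{0.87} = 1.126.
σ = (10.08 − 7.832)/(1.126 − (-0.7722)) = 1.183.
μ = 7.832 − (-0.7722)·1.183 = 8.745.
CV = √(exp(σ²)−1) = √(exp(1.3987)−1) = 1.746.

σ ≈ 1.183, CV ≈ 1.746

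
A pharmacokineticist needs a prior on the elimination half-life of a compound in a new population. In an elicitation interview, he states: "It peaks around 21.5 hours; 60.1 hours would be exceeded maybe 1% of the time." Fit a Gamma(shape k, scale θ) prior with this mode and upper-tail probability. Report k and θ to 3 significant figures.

k ≈ 5.33, θ ≈ 4.96

Gamma(k,θ) with k>1 has mode (k−1)θ, so θ = 21.5/(k−1).
Need P(X < 60.1) = 0.99 with θ tied to k this way. Start at k = 2, θ = 21.5: P(X<60.1) ≈ 0.768.
Too low — raise k to concentrate. Iterating converges to k ≈ 5.33.
Then θ = 21.5/(5.33−1) ≈ 4.96.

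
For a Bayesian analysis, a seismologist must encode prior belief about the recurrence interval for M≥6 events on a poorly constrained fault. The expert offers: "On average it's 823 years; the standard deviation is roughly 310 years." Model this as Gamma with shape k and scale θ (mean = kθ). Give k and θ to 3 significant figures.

k ≈ 7.05, θ ≈ 117

For Gamma(k, scale θ): mean = kθ, variance = kθ², so CV = 1/√k.
CV = SD/mean = 310/823 = 0.3767, hence k = 1/CV² = 7.05.
Then θ = mean/k = 823/7.05 = 117.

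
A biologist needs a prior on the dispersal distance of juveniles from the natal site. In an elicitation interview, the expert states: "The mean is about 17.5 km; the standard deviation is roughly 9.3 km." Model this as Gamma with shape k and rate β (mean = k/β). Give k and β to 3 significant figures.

k ≈ 3.54, β ≈ 0.202

For Gamma(k, rate β): mean = k/β, variance = k/β², so CV = 1/√k.
CV = SD/mean = 9.3/17.5 = 0.5314, hence k = 1/CV² = 3.54.
Then β = k/mean = 3.54/17.5 = 0.202.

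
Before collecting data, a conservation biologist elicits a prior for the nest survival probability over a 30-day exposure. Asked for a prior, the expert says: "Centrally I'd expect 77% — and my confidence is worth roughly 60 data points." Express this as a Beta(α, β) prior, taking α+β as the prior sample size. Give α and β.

α = 46.2, β = 13.8

Under the effective-sample-size interpretation, Beta(α, β) has prior mean α/(α+β) and prior sample size α+β.
So α+β = 60 and α/(α+β) = 0.77, giving α = 0.77·60 = 46.2 and β = 60 − 46.2 = 13.8.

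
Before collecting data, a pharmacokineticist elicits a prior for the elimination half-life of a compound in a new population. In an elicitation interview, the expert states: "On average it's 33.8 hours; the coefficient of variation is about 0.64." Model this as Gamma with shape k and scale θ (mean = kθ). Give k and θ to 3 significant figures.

For Gamma(k, scale θ): mean = kθ, variance = kθ², so CV = 1/√k.
CV = 0.64, hence k = 1/CV² = 2.44.
Then θ = mean/k = 33.8/2.44 = 13.8.

k ≈ 2.44, θ ≈ 13.8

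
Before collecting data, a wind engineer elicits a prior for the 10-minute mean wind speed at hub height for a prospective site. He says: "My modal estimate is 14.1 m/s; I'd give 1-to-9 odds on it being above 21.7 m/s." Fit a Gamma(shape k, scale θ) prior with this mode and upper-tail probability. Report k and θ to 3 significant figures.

k ≈ 11, θ ≈ 1.4

Gamma(k,θ) with k>1 has mode (k−1)θ, so θ = 14.1/(k−1).
Need P(X < 21.7) = 0.9 with θ tied to k this way. Start at k = 2, θ = 14.1: P(X<21.7) ≈ 0.455.
Too low — raise k to concentrate. Iterating converges to k ≈ 11.
Then θ = 14.1/(11−1) ≈ 1.4.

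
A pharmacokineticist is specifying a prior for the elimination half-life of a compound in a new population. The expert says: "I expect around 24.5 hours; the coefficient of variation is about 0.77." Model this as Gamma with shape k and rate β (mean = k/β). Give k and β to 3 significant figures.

k ≈ 1.69, β ≈ 0.0688

For Gamma(k, rate β): mean = k/β, variance = k/β², so CV = 1/√k.
CV = 0.77, hence k = 1/CV² = 1.69.
Then β = k/mean = 1.69/24.5 = 0.0688.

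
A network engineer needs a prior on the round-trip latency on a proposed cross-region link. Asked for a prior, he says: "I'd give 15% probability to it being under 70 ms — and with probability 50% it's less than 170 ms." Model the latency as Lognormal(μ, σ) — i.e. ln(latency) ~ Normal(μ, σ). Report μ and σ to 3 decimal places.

If T ~ Lognormal(μ,σ) then ln T ~ Normal(μ,σ), so the p-quantile of ln T is μ + z_p·σ.
ln(70) = 4.248 and ln(170) = 5.136; z_{0.15} = -1.036, z_{0.5} = 0.
σ = (5.136 − 4.248)/(0 − (-1.036)) = 0.856.
μ = 4.248 − (-1.036)·0.856 = 5.136.

μ ≈ 5.136, σ ≈ 0.856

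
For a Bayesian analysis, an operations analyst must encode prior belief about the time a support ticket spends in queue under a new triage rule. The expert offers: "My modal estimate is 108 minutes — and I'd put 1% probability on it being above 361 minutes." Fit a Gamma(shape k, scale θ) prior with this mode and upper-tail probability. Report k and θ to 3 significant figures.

Gamma(k,θ) with k>1 has mode (k−1)θ, so θ = 108/(k−1).
Need P(X < 361) = 0.99 with θ tied to k this way. Start at k = 2, θ = 108: P(X<361) ≈ 0.847.
Too low — raise k to concentrate. Iterating converges to k ≈ 4.01.
Then θ = 108/(4.01−1) ≈ 35.9.

k ≈ 4.01, θ ≈ 35.9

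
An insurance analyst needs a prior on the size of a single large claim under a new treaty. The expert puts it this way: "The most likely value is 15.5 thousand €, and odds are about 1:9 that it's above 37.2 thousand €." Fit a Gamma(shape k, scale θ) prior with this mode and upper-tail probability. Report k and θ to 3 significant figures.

k ≈ 3.51, θ ≈ 6.18

Gamma(k,θ) with k>1 has mode (k−1)θ, so θ = 15.5/(k−1).
Need P(X < 37.2) = 0.9 with θ tied to k this way. Start at k = 2, θ = 15.5: P(X<37.2) ≈ 0.692.
Too low — raise k to concentrate. Iterating converges to k ≈ 3.51.
Then θ = 15.5/(3.51−1) ≈ 6.18.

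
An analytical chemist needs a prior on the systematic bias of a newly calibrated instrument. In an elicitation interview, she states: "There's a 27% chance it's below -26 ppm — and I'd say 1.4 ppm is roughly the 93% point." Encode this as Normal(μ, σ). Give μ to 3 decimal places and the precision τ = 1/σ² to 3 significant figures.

μ = -17.961, τ = 0.00581

The p-quantile of Normal(μ,σ) is μ + z_p·σ, with z_{0.27} = -0.6128 and z_{0.93} = 1.476.
Eliminate σ: μ = (z₂·x₁ − z₁·x₂)/(z₂ − z₁) = (1.476·-26 − (-0.6128)·1.4)/2.089 = -17.961.
Then σ = (x₂ − x₁)/(z₂ − z₁) = (1.4 − -26)/2.089 = 13.119.
Precision τ = 1/σ² = 1/13.12² = 0.00581.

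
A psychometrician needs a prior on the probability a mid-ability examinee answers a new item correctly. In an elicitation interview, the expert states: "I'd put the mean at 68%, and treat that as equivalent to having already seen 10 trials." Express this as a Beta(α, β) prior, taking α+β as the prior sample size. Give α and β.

Under the effective-sample-size interpretation, Beta(α, β) has prior mean α/(α+β) and prior sample size α+β.
So α+β = 10 and α/(α+β) = 0.68, giving α = 0.68·10 = 6.8 and β = 10 − 6.8 = 3.2.

α = 6.8, β = 3.2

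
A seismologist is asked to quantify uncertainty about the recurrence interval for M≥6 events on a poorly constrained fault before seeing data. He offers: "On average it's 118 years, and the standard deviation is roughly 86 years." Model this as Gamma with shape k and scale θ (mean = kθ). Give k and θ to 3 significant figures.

For Gamma(k, scale θ): mean = kθ, variance = kθ², so CV = 1/√k.
CV = SD/mean = 86/118 = 0.7288, hence k = 1/CV² = 1.88.
Then θ = mean/k = 118/1.88 = 62.7.

k ≈ 1.88, θ ≈ 62.7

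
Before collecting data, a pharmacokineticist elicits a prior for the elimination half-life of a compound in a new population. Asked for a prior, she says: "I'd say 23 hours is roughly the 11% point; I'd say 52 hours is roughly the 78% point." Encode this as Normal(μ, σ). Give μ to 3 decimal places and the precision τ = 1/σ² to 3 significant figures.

μ = 40.796, τ = 0.00475

The p-quantile of Normal(μ,σ) is μ + z_p·σ, with z_{0.11} = -1.227 and z_{0.78} = 0.7722.
Eliminate σ: μ = (z₂·x₁ − z₁·x₂)/(z₂ − z₁) = (0.7722·23 − (-1.227)·52)/1.999 = 40.796.
Then σ = (x₂ − x₁)/(z₂ − z₁) = (52 − 23)/1.999 = 14.509.
Precision τ = 1/σ² = 1/14.51² = 0.00475.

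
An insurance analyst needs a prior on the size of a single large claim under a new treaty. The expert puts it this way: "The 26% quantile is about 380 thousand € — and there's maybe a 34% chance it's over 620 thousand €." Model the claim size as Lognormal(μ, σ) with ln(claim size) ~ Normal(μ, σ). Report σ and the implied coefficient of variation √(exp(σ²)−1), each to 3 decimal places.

σ ≈ 0.464, CV ≈ 0.490

If T ~ Lognormal(μ,σ) then ln T ~ Normal(μ,σ), so the p-quantile of ln T is μ + z_p·σ.
ln(380) = 5.94 and ln(620) = 6.43; z_{0.26} = -0.6433, z_{0.66} = 0.4125.
σ = (6.43 − 5.94)/(0.4125 − (-0.6433)) = 0.464.
μ = 5.94 − (-0.6433)·0.464 = 6.238.
CV = √(exp(σ²)−1) = √(exp(0.2150)−1) = 0.490.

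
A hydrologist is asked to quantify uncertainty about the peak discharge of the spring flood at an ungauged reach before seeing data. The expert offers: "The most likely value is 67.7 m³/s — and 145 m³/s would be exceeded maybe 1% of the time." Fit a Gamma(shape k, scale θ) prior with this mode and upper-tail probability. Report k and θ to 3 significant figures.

Gamma(k,θ) with k>1 has mode (k−1)θ, so θ = 67.7/(k−1).
Need P(X < 145) = 0.99 with θ tied to k this way. Start at k = 2, θ = 67.7: P(X<145) ≈ 0.631.
Too low — raise k to concentrate. Iterating converges to k ≈ 9.36.
Then θ = 67.7/(9.36−1) ≈ 8.1.

k ≈ 9.36, θ ≈ 8.1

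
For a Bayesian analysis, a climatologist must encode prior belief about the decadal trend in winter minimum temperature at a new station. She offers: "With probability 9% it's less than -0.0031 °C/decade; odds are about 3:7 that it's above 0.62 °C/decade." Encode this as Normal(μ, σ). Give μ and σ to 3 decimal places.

The p-quantile of Normal(μ,σ) is μ + z_p·σ, with z_{0.09} = -1.341 and z_{0.7} = 0.5244.
Eliminate σ: μ = (z₂·x₁ − z₁·x₂)/(z₂ − z₁) = (0.5244·-0.0031 − (-1.341)·0.62)/1.865 = 0.445.
Then σ = (x₂ − x₁)/(z₂ − z₁) = (0.62 − -0.0031)/1.865 = 0.334.

μ = 0.445, σ = 0.334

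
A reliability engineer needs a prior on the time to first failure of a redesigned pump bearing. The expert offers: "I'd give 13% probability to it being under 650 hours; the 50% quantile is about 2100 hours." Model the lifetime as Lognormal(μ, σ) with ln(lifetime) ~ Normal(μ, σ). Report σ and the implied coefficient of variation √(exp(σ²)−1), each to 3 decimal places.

σ ≈ 1.041, CV ≈ 1.399

If T ~ Lognormal(μ,σ) then ln T ~ Normal(μ,σ), so the p-quantile of ln T is μ + z_p·σ.
ln(650) = 6.477 and ln(2100) = 7.65; z_{0.13} = -1.126, z_{0.5} = 0.
σ = (7.65 − 6.477)/(0 − (-1.126)) = 1.041.
μ = 6.477 − (-1.126)·1.041 = 7.650.
CV = √(exp(σ²)−1) = √(exp(1.0840)−1) = 1.399.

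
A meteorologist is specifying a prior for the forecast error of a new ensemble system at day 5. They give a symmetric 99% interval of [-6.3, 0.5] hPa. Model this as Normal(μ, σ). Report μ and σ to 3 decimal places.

μ = -2.900, σ = 1.320

A symmetric 99% interval runs μ ± z·σ with z = 2.576.
Half-width = 3.4, so σ = 3.4/2.576 = 1.320.
μ is the interval midpoint, -2.900.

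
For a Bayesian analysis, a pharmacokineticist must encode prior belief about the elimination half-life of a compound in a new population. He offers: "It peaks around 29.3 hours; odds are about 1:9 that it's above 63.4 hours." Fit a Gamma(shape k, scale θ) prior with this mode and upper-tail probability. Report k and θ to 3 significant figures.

Gamma(k,θ) with k>1 has mode (k−1)θ, so θ = 29.3/(k−1).
Need P(X < 63.4) = 0.9 with θ tied to k this way. Start at k = 2, θ = 29.3: P(X<63.4) ≈ 0.637.
Too low — raise k to concentrate. Iterating converges to k ≈ 4.23.
Then θ = 29.3/(4.23−1) ≈ 9.08.

k ≈ 4.23, θ ≈ 9.08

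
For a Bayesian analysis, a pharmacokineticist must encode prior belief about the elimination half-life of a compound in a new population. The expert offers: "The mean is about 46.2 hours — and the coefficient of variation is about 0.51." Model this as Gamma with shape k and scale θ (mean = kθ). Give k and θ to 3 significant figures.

k ≈ 3.84, θ ≈ 12

For Gamma(k, scale θ): mean = kθ, variance = kθ², so CV = 1/√k.
CV = 0.51, hence k = 1/CV² = 3.84.
Then θ = mean/k = 46.2/3.84 = 12.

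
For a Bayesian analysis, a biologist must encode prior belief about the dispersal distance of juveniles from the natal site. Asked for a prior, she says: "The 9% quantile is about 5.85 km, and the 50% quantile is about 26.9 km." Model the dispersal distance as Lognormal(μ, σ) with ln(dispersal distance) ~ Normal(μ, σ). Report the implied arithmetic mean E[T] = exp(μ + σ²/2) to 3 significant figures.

If T ~ Lognormal(μ,σ) then ln T ~ Normal(μ,σ), so the p-quantile of ln T is μ + z_p·σ.
ln(5.85) = 1.766 and ln(26.9) = 3.292; z_{0.09} = -1.341, z_{0.5} = 0.
σ = (3.292 − 1.766)/(0 − (-1.341)) = 1.138.
μ = 1.766 − (-1.341)·1.138 = 3.292.
E[T] = exp(μ + σ²/2) = exp(3.292 + 0.6474) = 51.4 km.

E[T] ≈ 51.4 km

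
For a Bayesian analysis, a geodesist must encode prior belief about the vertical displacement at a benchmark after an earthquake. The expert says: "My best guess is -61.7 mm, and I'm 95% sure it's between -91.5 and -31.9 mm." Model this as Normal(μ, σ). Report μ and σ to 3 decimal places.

μ = -61.700, σ = 15.204

A symmetric 95% interval runs μ ± z·σ with z = 1.96.
Half-width = 29.8, so σ = 29.8/1.96 = 15.204.
μ is the stated best guess, -61.700.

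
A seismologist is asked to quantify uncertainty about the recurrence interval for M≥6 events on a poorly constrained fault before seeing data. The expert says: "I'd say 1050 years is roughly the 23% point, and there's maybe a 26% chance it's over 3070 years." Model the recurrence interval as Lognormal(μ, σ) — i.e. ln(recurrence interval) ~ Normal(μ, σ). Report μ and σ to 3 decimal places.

If T ~ Lognormal(μ,σ) then ln T ~ Normal(μ,σ), so the p-quantile of ln T is μ + z_p·σ.
ln(1050) = 6.957 and ln(3070) = 8.029; z_{0.23} = -0.7388, z_{0.74} = 0.6433.
σ = (8.029 − 6.957)/(0.6433 − (-0.7388)) = 0.776.
μ = 6.957 − (-0.7388)·0.776 = 7.530.

μ ≈ 7.530, σ ≈ 0.776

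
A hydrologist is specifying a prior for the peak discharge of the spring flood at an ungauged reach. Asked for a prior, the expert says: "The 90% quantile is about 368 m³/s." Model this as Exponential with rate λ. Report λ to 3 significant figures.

P(T < 368.0) = 1 − e^(−λ·368.0) = 0.9, so λ = −ln(1−0.9)/368.0 = −ln(0.1)/368.0 = 0.00626.

λ ≈ 0.00626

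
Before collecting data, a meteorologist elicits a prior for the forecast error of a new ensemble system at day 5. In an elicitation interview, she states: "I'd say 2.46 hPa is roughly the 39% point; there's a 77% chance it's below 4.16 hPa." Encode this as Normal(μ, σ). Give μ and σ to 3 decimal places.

μ = 2.926, σ = 1.670

The p-quantile of Normal(μ,σ) is μ + z_p·σ, with z_{0.39} = -0.2793 and z_{0.77} = 0.7388.
Eliminate σ: μ = (z₂·x₁ − z₁·x₂)/(z₂ − z₁) = (0.7388·2.46 − (-0.2793)·4.16)/1.018 = 2.926.
Then σ = (x₂ − x₁)/(z₂ − z₁) = (4.16 − 2.46)/1.018 = 1.670.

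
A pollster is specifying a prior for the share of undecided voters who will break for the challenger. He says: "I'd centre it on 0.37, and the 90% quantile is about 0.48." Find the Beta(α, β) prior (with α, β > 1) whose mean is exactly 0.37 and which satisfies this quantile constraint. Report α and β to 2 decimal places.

α ≈ 11.94, β ≈ 20.34

With mean 0.37 fixed, write α = 0.37s, β = 0.63s where s = α+β.
Need P(θ < 0.48) = 0.9 under Beta(0.37s, 0.63s). Normal approximation: (q−m)/√(m(1−m)/s) ≈ z_{0.9} = 1.28, so s ≈ 0.37·0.63·(1.28)²/(0.48−0.37)² = 31.6.
At s = 31.6: P(θ<0.48) ≈ 0.898. Adjusting to match 0.9 gives s ≈ 32.28.
So α = 0.37·32.28 ≈ 11.94, β = 0.63·32.28 ≈ 20.34.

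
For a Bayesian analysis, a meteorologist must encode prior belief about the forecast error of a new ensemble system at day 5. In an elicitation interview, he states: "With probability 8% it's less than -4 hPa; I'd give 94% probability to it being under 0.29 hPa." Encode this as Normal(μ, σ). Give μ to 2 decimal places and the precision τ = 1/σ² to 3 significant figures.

μ = -1.96, τ = 0.476

For Normal(μ,σ), the p-quantile is μ + z_p·σ. Here z_{0.08} = -1.405, z_{0.94} = 1.555.
So -4 = μ − 1.405σ and 0.29 = μ + 1.555σ.
Subtracting: σ = (0.29 − -4)/(1.555 − (-1.405)) = 1.45.
Then μ = -4 − (-1.405)·1.45 = -1.96.
Precision τ = 1/σ² = 1/1.449² = 0.476.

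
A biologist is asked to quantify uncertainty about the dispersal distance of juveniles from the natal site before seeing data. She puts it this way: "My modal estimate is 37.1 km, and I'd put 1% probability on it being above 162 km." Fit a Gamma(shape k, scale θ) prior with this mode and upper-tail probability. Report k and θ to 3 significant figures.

Gamma(k,θ) with k>1 has mode (k−1)θ, so θ = 37.1/(k−1).
Need P(X < 162) = 0.99 with θ tied to k this way. Start at k = 2, θ = 37.1: P(X<162) ≈ 0.932.
Too low — raise k to concentrate. Iterating converges to k ≈ 2.88.
Then θ = 37.1/(2.88−1) ≈ 19.8.

k ≈ 2.88, θ ≈ 19.8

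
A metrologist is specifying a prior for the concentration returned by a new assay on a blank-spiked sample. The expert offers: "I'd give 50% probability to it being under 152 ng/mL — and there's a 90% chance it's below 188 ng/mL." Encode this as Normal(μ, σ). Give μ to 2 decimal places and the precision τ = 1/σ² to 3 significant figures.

The p-quantile of Normal(μ,σ) is μ + z_p·σ, with z_{0.5} = 0 and z_{0.9} = 1.282.
Eliminate σ: μ = (z₂·x₁ − z₁·x₂)/(z₂ − z₁) = (1.282·152 − (0)·188)/1.282 = 152.00.
Then σ = (x₂ − x₁)/(z₂ − z₁) = (188 − 152)/1.282 = 28.09.
Precision τ = 1/σ² = 1/28.09² = 0.00127.

μ = 152.00, τ = 0.00127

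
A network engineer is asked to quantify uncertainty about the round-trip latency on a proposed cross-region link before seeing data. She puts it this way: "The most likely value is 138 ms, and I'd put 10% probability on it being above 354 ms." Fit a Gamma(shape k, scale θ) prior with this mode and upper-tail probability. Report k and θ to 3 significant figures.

Gamma(k,θ) with k>1 has mode (k−1)θ, so θ = 138/(k−1).
Need P(X < 354) = 0.9 with θ tied to k this way. Start at k = 2, θ = 138: P(X<354) ≈ 0.726.
Too low — raise k to concentrate. Iterating converges to k ≈ 3.16.
Then θ = 138/(3.16−1) ≈ 63.8.

k ≈ 3.16, θ ≈ 63.8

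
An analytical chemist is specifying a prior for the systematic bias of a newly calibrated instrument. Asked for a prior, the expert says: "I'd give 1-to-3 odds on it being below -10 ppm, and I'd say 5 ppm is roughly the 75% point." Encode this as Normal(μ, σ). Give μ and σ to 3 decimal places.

The p-quantile of Normal(μ,σ) is μ + z_p·σ, with z_{0.25} = -0.6745 and z_{0.75} = 0.6745.
Eliminate σ: μ = (z₂·x₁ − z₁·x₂)/(z₂ − z₁) = (0.6745·-10 − (-0.6745)·5)/1.349 = -2.500.
Then σ = (x₂ − x₁)/(z₂ − z₁) = (5 − -10)/1.349 = 11.120.

μ = -2.500, σ = 11.120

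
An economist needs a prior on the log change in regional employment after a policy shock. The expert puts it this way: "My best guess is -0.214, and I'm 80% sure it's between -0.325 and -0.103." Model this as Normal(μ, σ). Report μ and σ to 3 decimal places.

μ = -0.214, σ = 0.087

A symmetric 80% interval runs μ ± z·σ with z = 1.282.
Half-width = 0.111, so σ = 0.111/1.282 = 0.087.
μ is the stated best guess, -0.214.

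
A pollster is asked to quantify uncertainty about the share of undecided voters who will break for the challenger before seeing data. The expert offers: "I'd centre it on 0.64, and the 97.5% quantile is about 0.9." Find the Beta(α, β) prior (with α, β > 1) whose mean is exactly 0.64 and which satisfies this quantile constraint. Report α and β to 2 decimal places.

With mean 0.64 fixed, write α = 0.64s, β = 0.36s where s = α+β.
Need P(θ < 0.9) = 0.975 under Beta(0.64s, 0.36s). Normal approximation: (q−m)/√(m(1−m)/s) ≈ z_{0.975} = 1.96, so s ≈ 0.64·0.36·(1.96)²/(0.9−0.64)² = 13.1.
At s = 13.1: P(θ<0.9) ≈ 0.992. Adjusting to match 0.975 gives s ≈ 8.91.
So α = 0.64·8.91 ≈ 5.70, β = 0.36·8.91 ≈ 3.21.

α ≈ 5.70, β ≈ 3.21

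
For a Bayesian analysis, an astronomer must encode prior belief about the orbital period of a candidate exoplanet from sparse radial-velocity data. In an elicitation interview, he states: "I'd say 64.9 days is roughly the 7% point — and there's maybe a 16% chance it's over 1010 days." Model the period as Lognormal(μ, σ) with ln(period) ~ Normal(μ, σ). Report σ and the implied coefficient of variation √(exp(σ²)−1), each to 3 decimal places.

σ ≈ 1.111, CV ≈ 1.561

If T ~ Lognormal(μ,σ) then ln T ~ Normal(μ,σ), so the p-quantile of ln T is μ + z_p·σ.
ln(64.9) = 4.173 and ln(1010) = 6.918; z_{0.07} = -1.476, z_{0.84} = 0.9945.
σ = (6.918 − 4.173)/(0.9945 − (-1.476)) = 1.111.
μ = 4.173 − (-1.476)·1.111 = 5.813.
CV = √(exp(σ²)−1) = √(exp(1.2347)−1) = 1.561.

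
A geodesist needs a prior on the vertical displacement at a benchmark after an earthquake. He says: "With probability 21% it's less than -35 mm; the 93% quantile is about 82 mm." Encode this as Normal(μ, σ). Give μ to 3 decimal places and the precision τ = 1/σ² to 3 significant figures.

μ = 6.342, τ = 0.00038

The p-quantile of Normal(μ,σ) is μ + z_p·σ, with z_{0.21} = -0.8064 and z_{0.93} = 1.476.
Eliminate σ: μ = (z₂·x₁ − z₁·x₂)/(z₂ − z₁) = (1.476·-35 − (-0.8064)·82)/2.282 = 6.342.
Then σ = (x₂ − x₁)/(z₂ − z₁) = (82 − -35)/2.282 = 51.266.
Precision τ = 1/σ² = 1/51.27² = 0.00038.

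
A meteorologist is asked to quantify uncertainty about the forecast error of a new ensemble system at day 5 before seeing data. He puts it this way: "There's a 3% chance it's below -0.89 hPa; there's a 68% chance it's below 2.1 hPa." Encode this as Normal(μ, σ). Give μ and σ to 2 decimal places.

μ = 1.50, σ = 1.27

The p-quantile of Normal(μ,σ) is μ + z_p·σ, with z_{0.03} = -1.881 and z_{0.68} = 0.4677.
Eliminate σ: μ = (z₂·x₁ − z₁·x₂)/(z₂ − z₁) = (0.4677·-0.89 − (-1.881)·2.1)/2.348 = 1.50.
Then σ = (x₂ − x₁)/(z₂ − z₁) = (2.1 − -0.89)/2.348 = 1.27.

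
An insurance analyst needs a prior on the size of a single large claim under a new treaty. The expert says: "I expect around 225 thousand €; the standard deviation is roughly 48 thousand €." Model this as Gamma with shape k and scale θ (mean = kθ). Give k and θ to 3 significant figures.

k ≈ 22, θ ≈ 10.2

For Gamma(k, scale θ): mean = kθ, variance = kθ², so CV = 1/√k.
CV = SD/mean = 48/225 = 0.2133, hence k = 1/CV² = 22.
Then θ = mean/k = 225/22 = 10.2.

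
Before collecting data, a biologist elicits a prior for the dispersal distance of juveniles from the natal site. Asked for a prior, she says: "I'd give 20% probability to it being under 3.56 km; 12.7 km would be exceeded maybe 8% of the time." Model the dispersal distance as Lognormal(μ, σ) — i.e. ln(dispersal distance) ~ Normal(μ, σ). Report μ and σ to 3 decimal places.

μ ≈ 1.746, σ ≈ 0.566

If T ~ Lognormal(μ,σ) then ln T ~ Normal(μ,σ), so the p-quantile of ln T is μ + z_p·σ.
ln(3.56) = 1.27 and ln(12.7) = 2.542; z_{0.2} = -0.8416, z_{0.92} = 1.405.
σ = (2.542 − 1.27)/(1.405 − (-0.8416)) = 0.566.
μ = 1.27 − (-0.8416)·0.566 = 1.746.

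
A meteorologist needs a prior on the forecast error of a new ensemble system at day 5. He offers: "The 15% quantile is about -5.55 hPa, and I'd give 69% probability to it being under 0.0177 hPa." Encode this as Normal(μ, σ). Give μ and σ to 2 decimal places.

For Normal(μ,σ), the p-quantile is μ + z_p·σ. Here z_{0.15} = -1.036, z_{0.69} = 0.4959.
So -5.55 = μ − 1.036σ and 0.0177 = μ + 0.4959σ.
Subtracting: σ = (0.0177 − -5.55)/(0.4959 − (-1.036)) = 3.63.
Then μ = -5.55 − (-1.036)·3.63 = -1.78.

μ = -1.78, σ = 3.63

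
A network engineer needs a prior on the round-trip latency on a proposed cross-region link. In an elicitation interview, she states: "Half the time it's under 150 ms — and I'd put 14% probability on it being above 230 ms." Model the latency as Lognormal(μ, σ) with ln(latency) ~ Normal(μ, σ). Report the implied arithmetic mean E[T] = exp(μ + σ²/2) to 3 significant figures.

E[T] ≈ 162 ms

If T ~ Lognormal(μ,σ) then ln T ~ Normal(μ,σ), so the p-quantile of ln T is μ + z_p·σ.
ln(150) = 5.011 and ln(230) = 5.438; z_{0.5} = 0, z_{0.86} = 1.08.
σ = (5.438 − 5.011)/(1.08 − (0)) = 0.396.
μ = 5.011 − (0)·0.396 = 5.011.
E[T] = exp(μ + σ²/2) = exp(5.011 + 0.0783) = 162 ms.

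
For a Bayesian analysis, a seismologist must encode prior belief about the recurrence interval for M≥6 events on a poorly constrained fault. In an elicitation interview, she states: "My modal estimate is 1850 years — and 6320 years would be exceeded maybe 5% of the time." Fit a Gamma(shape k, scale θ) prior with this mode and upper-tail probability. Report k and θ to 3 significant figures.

Gamma(k,θ) with k>1 has mode (k−1)θ, so θ = 1850/(k−1).
Need P(X < 6320) = 0.95 with θ tied to k this way. Start at k = 2, θ = 1850: P(X<6320) ≈ 0.855.
Too low — raise k to concentrate. Iterating converges to k ≈ 2.72.
Then θ = 1850/(2.72−1) ≈ 1080.

k ≈ 2.72, θ ≈ 1080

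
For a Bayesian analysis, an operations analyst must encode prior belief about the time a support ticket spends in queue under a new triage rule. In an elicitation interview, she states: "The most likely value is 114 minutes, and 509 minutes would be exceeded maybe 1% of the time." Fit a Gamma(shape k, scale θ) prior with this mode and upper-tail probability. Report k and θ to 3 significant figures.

Gamma(k,θ) with k>1 has mode (k−1)θ, so θ = 114/(k−1).
Need P(X < 509) = 0.99 with θ tied to k this way. Start at k = 2, θ = 114: P(X<509) ≈ 0.937.
Too low — raise k to concentrate. Iterating converges to k ≈ 2.81.
Then θ = 114/(2.81−1) ≈ 63.

k ≈ 2.81, θ ≈ 63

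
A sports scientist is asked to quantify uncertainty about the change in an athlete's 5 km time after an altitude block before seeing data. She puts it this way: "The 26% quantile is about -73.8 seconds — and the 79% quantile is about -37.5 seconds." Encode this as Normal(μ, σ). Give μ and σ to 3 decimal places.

μ = -57.692, σ = 25.039

The p-quantile of Normal(μ,σ) is μ + z_p·σ, with z_{0.26} = -0.6433 and z_{0.79} = 0.8064.
Eliminate σ: μ = (z₂·x₁ − z₁·x₂)/(z₂ − z₁) = (0.8064·-73.8 − (-0.6433)·-37.5)/1.45 = -57.692.
Then σ = (x₂ − x₁)/(z₂ − z₁) = (-37.5 − -73.8)/1.45 = 25.039.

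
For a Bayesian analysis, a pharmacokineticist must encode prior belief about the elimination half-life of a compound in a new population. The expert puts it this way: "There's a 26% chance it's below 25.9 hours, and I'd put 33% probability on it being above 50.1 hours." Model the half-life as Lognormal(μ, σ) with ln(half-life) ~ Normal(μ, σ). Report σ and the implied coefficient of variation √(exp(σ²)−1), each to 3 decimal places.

If T ~ Lognormal(μ,σ) then ln T ~ Normal(μ,σ), so the p-quantile of ln T is μ + z_p·σ.
ln(25.9) = 3.254 and ln(50.1) = 3.914; z_{0.26} = -0.6433, z_{0.67} = 0.4399.
σ = (3.914 − 3.254)/(0.4399 − (-0.6433)) = 0.609.
μ = 3.254 − (-0.6433)·0.609 = 3.646.
CV = √(exp(σ²)−1) = √(exp(0.3710)−1) = 0.670.

σ ≈ 0.609, CV ≈ 0.670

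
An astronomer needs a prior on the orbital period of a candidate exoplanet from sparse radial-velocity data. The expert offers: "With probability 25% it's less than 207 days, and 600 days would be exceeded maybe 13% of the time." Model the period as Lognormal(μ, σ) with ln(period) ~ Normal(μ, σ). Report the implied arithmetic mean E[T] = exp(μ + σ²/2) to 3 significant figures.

E[T] ≈ 367 days

If T ~ Lognormal(μ,σ) then ln T ~ Normal(μ,σ), so the p-quantile of ln T is μ + z_p·σ.
ln(207) = 5.333 and ln(600) = 6.397; z_{0.25} = -0.6745, z_{0.87} = 1.126.
σ = (6.397 − 5.333)/(1.126 − (-0.6745)) = 0.591.
μ = 5.333 − (-0.6745)·0.591 = 5.731.
E[T] = exp(μ + σ²/2) = exp(5.731 + 0.1746) = 367 days.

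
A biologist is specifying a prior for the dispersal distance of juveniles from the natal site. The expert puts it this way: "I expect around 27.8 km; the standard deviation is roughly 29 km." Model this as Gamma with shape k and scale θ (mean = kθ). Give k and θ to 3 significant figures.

For Gamma(k, scale θ): mean = kθ, variance = kθ², so CV = 1/√k.
CV = SD/mean = 29/27.8 = 1.043, hence k = 1/CV² = 0.919.
Then θ = mean/k = 27.8/0.919 = 30.3.

k ≈ 0.919, θ ≈ 30.3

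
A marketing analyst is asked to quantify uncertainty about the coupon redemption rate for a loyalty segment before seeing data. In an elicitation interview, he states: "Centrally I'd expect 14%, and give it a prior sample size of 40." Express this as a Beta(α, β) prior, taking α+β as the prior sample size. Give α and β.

α = 5.6, β = 34.4

Under the effective-sample-size interpretation, Beta(α, β) has prior mean α/(α+β) and prior sample size α+β.
So α+β = 40 and α/(α+β) = 0.14, giving α = 0.14·40 = 5.6 and β = 40 − 5.6 = 34.4.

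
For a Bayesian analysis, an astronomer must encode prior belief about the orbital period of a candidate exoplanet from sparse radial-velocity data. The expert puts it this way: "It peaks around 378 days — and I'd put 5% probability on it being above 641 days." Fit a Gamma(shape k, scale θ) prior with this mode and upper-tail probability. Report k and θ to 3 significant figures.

k ≈ 11, θ ≈ 37.8

Gamma(k,θ) with k>1 has mode (k−1)θ, so θ = 378/(k−1).
Need P(X < 641) = 0.95 with θ tied to k this way. Start at k = 2, θ = 378: P(X<641) ≈ 0.505.
Too low — raise k to concentrate. Iterating converges to k ≈ 11.
Then θ = 378/(11−1) ≈ 37.8.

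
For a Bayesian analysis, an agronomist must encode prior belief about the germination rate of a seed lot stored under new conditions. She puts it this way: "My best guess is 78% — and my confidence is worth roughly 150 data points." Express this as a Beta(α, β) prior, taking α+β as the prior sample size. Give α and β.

α = 117, β = 33

Under the effective-sample-size interpretation, Beta(α, β) has prior mean α/(α+β) and prior sample size α+β.
So α+β = 150 and α/(α+β) = 0.78, giving α = 0.78·150 = 117 and β = 150 − 117 = 33.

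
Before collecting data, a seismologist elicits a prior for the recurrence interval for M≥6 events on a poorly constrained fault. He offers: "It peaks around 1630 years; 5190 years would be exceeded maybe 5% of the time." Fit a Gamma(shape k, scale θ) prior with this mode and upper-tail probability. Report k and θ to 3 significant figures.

Gamma(k,θ) with k>1 has mode (k−1)θ, so θ = 1630/(k−1).
Need P(X < 5190) = 0.95 with θ tied to k this way. Start at k = 2, θ = 1630: P(X<5190) ≈ 0.827.
Too low — raise k to concentrate. Iterating converges to k ≈ 2.96.
Then θ = 1630/(2.96−1) ≈ 833.

k ≈ 2.96, θ ≈ 833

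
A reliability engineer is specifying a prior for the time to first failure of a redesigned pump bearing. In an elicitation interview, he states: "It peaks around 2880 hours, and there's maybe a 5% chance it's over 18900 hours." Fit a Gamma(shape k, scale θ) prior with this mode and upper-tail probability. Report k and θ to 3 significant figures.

Gamma(k,θ) with k>1 has mode (k−1)θ, so θ = 2880/(k−1).
Need P(X < 18900) = 0.95 with θ tied to k this way. Start at k = 2, θ = 2880: P(X<18900) ≈ 0.989.
Too high — lower k to spread out. Iterating converges to k ≈ 1.63.
Then θ = 2880/(1.63−1) ≈ 4580.

k ≈ 1.63, θ ≈ 4580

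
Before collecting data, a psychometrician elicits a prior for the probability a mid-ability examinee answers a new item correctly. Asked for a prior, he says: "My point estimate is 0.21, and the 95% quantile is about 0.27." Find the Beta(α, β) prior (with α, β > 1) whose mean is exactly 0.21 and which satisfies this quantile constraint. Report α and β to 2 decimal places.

α ≈ 28.19, β ≈ 106.05

With mean 0.21 fixed, write α = 0.21s, β = 0.79s where s = α+β.
Need P(θ < 0.27) = 0.95 under Beta(0.21s, 0.79s). Normal approximation: (q−m)/√(m(1−m)/s) ≈ z_{0.95} = 1.64, so s ≈ 0.21·0.79·(1.64)²/(0.27−0.21)² = 124.7.
At s = 124.7: P(θ<0.27) ≈ 0.944. Adjusting to match 0.95 gives s ≈ 134.24.
So α = 0.21·134.24 ≈ 28.19, β = 0.79·134.24 ≈ 106.05.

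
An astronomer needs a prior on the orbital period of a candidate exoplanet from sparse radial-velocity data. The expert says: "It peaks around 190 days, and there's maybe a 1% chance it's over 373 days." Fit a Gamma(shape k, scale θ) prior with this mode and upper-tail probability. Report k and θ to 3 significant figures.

k ≈ 11.8, θ ≈ 17.5

Gamma(k,θ) with k>1 has mode (k−1)θ, so θ = 190/(k−1).
Need P(X < 373) = 0.99 with θ tied to k this way. Start at k = 2, θ = 190: P(X<373) ≈ 0.584.
Too low — raise k to concentrate. Iterating converges to k ≈ 11.8.
Then θ = 190/(11.8−1) ≈ 17.5.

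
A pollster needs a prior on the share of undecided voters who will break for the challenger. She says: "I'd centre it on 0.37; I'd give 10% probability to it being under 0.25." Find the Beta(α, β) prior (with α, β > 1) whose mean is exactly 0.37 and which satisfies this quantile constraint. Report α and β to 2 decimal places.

α ≈ 9.31, β ≈ 15.85

With mean 0.37 fixed, write α = 0.37s, β = 0.63s where s = α+β.
Need P(θ < 0.25) = 0.1 under Beta(0.37s, 0.63s). Normal approximation: (q−m)/√(m(1−m)/s) ≈ z_{0.1} = -1.28, so s ≈ 0.37·0.63·(-1.28)²/(0.25−0.37)² = 26.6.
At s = 26.6: P(θ<0.25) ≈ 0.093. Adjusting to match 0.1 gives s ≈ 25.15.
So α = 0.37·25.15 ≈ 9.31, β = 0.63·25.15 ≈ 15.85.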